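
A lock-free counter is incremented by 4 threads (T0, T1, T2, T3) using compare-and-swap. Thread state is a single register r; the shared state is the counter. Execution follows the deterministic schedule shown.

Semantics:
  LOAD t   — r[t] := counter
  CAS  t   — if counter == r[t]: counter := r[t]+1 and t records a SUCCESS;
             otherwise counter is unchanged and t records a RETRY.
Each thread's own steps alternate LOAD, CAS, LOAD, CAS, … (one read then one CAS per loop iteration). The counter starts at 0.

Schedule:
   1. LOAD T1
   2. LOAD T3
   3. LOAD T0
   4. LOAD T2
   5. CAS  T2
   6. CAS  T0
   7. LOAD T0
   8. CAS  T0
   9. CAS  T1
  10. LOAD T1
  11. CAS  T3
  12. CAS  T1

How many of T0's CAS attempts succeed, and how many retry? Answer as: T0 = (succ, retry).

T0 = (1, 1)

T1 LOAD — after: cnt=0, r=0 — load
T3 LOAD — after: cnt=0, r=0 — load
T0 LOAD — after: cnt=0, r=0 — load
T2 LOAD — after: cnt=0, r=0 — load
T2 CAS — after: cnt=1, r=0 — ok
T0 CAS — after: cnt=1, r=0 — retry
T0 LOAD — after: cnt=1, r=1 — load
T0 CAS — after: cnt=2, r=1 — ok
T1 CAS — after: cnt=2, r=0 — retry
T1 LOAD — after: cnt=2, r=2 — load
T3 CAS — after: cnt=2, r=0 — retry
T1 CAS — after: cnt=3, r=2 — ok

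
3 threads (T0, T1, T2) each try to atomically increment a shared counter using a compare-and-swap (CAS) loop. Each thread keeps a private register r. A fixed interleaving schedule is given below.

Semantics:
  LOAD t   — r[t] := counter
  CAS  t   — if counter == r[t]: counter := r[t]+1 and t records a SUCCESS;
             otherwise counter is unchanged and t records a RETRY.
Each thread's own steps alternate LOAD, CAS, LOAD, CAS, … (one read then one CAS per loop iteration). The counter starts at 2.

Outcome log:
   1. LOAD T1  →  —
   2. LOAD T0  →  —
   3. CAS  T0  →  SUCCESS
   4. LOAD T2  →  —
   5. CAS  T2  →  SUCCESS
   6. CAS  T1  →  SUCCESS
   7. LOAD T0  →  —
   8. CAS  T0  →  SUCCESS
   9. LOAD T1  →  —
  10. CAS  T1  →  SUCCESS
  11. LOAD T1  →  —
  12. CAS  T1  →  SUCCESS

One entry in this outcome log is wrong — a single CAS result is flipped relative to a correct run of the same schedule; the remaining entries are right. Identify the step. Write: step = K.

step = 6

Reference trace:
   1) LOAD T1:  M=2  r_T1=2
   2) LOAD T0:  M=2  r_T0=2
   3) CAS  T0:  M=3  r_T0=2 ✓
   4) LOAD T2:  M=3  r_T2=3
   5) CAS  T2:  M=4  r_T2=3 ✓
   6) CAS  T1:  M=4  r_T1=2 ✗
   7) LOAD T0:  M=4  r_T0=4
   8) CAS  T0:  M=5  r_T0=4 ✓
   9) LOAD T1:  M=5  r_T1=5
  10) CAS  T1:  M=6  r_T1=5 ✓
  11) LOAD T1:  M=6  r_T1=6
  12) CAS  T1:  M=7  r_T1=6 ✓
Flip is step 6.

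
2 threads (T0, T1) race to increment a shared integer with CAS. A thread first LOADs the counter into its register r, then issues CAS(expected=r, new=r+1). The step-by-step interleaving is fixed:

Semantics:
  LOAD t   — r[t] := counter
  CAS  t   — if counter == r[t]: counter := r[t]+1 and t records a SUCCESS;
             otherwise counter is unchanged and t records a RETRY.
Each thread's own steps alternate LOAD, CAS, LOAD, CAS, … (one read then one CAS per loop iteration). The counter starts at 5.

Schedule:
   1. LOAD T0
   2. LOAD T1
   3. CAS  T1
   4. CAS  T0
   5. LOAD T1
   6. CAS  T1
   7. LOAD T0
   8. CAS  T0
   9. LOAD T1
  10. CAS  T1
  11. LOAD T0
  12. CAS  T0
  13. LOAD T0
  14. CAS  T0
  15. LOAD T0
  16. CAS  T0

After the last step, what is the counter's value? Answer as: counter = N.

counter = 12

T0 LOAD — after: cnt=5, r=5 — load
T1 LOAD — after: cnt=5, r=5 — load
T1 CAS — after: cnt=6, r=5 — ok
T0 CAS — after: cnt=6, r=5 — retry
T1 LOAD — after: cnt=6, r=6 — load
T1 CAS — after: cnt=7, r=6 — ok
T0 LOAD — after: cnt=7, r=7 — load
T0 CAS — after: cnt=8, r=7 — ok
T1 LOAD — after: cnt=8, r=8 — load
T1 CAS — after: cnt=9, r=8 — ok
T0 LOAD — after: cnt=9, r=9 — load
T0 CAS — after: cnt=10, r=9 — ok
T0 LOAD — after: cnt=10, r=10 — load
T0 CAS — after: cnt=11, r=10 — ok
T0 LOAD — after: cnt=11, r=11 — load
T0 CAS — after: cnt=12, r=11 — ok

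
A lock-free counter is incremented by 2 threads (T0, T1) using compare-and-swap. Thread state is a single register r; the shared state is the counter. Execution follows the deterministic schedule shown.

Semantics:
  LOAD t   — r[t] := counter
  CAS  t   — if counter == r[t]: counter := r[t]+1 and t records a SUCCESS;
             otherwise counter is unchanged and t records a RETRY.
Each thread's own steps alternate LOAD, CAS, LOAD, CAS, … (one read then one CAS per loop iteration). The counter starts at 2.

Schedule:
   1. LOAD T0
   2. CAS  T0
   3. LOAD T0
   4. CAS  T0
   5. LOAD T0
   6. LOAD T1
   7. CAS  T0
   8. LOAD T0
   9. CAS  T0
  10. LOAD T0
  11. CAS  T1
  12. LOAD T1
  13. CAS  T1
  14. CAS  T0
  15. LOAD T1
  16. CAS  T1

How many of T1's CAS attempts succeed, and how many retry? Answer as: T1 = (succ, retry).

   1) LOAD T0:  M=2  r_T0=2
   2) CAS  T0:  M=3  r_T0=2 ✓
   3) LOAD T0:  M=3  r_T0=3
   4) CAS  T0:  M=4  r_T0=3 ✓
   5) LOAD T0:  M=4  r_T0=4
   6) LOAD T1:  M=4  r_T1=4
   7) CAS  T0:  M=5  r_T0=4 ✓
   8) LOAD T0:  M=5  r_T0=5
   9) CAS  T0:  M=6  r_T0=5 ✓
  10) LOAD T0:  M=6  r_T0=6
  11) CAS  T1:  M=6  r_T1=4 ✗
  12) LOAD T1:  M=6  r_T1=6
  13) CAS  T1:  M=7  r_T1=6 ✓
  14) CAS  T0:  M=7  r_T0=6 ✗
  15) LOAD T1:  M=7  r_T1=7
  16) CAS  T1:  M=8  r_T1=7 ✓

T1 = (2, 1)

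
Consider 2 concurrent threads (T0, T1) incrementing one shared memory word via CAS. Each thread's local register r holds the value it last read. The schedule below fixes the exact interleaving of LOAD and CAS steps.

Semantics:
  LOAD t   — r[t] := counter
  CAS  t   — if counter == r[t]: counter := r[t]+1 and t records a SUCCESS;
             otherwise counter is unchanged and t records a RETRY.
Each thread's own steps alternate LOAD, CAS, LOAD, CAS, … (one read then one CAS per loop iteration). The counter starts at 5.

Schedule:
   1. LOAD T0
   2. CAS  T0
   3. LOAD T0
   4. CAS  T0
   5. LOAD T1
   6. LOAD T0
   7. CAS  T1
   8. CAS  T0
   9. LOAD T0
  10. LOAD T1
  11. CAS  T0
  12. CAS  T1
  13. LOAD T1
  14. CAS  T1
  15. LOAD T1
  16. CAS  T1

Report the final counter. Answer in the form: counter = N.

counter = 11

#1 T0 reads 5
#2 T0 CAS(5→6) writes; counter now 6
#3 T0 reads 6
#4 T0 CAS(6→7) writes; counter now 7
#5 T1 reads 7
#6 T0 reads 7
#7 T1 CAS(7→8) writes; counter now 8
#8 T0 CAS(7→8) fails; counter now 8
#9 T0 reads 8
#10 T1 reads 8
#11 T0 CAS(8→9) writes; counter now 9
#12 T1 CAS(8→9) fails; counter now 9
#13 T1 reads 9
#14 T1 CAS(9→10) writes; counter now 10
#15 T1 reads 10
#16 T1 CAS(10→11) writes; counter now 11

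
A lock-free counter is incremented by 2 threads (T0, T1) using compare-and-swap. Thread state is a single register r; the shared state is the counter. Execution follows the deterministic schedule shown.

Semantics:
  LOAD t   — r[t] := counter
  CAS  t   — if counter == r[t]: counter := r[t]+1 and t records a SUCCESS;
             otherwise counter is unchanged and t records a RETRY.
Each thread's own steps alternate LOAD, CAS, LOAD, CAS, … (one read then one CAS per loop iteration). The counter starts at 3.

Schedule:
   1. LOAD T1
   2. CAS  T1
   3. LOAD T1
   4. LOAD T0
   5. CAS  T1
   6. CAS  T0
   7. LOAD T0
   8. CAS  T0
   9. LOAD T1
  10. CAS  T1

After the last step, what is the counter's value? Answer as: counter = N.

   1) LOAD T1:  M=3  r_T1=3
   2) CAS  T1:  M=4  r_T1=3 ✓
   3) LOAD T1:  M=4  r_T1=4
   4) LOAD T0:  M=4  r_T0=4
   5) CAS  T1:  M=5  r_T1=4 ✓
   6) CAS  T0:  M=5  r_T0=4 ✗
   7) LOAD T0:  M=5  r_T0=5
   8) CAS  T0:  M=6  r_T0=5 ✓
   9) LOAD T1:  M=6  r_T1=6
  10) CAS  T1:  M=7  r_T1=6 ✓

counter = 7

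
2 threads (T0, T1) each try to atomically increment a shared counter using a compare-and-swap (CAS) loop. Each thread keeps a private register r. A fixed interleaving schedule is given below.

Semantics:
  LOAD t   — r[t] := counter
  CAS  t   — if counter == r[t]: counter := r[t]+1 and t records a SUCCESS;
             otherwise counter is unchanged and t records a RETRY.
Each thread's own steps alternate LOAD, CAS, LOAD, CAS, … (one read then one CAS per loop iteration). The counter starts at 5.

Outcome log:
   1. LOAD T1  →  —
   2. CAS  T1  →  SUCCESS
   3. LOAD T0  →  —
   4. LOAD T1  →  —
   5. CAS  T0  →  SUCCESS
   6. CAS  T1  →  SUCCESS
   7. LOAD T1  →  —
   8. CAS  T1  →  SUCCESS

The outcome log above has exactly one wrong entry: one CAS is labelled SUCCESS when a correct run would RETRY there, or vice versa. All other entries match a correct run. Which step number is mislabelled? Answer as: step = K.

step = 6

Correct run:
#1 T1 reads 5
#2 T1 CAS(5→6) writes; counter now 6
#3 T0 reads 6
#4 T1 reads 6
#5 T0 CAS(6→7) writes; counter now 7
#6 T1 CAS(6→7) fails; counter now 7
#7 T1 reads 7
#8 T1 CAS(7→8) writes; counter now 8
Flip is step 6.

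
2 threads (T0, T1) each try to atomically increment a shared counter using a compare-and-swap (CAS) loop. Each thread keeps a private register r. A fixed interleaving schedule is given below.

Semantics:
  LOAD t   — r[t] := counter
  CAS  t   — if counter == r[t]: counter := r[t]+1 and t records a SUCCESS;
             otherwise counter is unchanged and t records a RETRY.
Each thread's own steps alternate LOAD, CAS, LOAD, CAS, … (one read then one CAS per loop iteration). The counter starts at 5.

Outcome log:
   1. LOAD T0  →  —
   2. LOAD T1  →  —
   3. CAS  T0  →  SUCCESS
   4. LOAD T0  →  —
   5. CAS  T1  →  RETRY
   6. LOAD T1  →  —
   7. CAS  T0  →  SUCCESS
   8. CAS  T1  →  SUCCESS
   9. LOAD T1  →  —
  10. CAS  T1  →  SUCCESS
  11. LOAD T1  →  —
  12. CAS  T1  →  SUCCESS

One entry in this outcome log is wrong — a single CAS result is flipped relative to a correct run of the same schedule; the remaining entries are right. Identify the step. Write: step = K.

step = 8

Correct run:
[1] T0.load  rd  (counter 5, T0.r 5)
[2] T1.load  rd  (counter 5, T1.r 5)
[3] T0.cas  hit  (counter 6, T0.r 5)
[4] T0.load  rd  (counter 6, T0.r 6)
[5] T1.cas  miss  (counter 6, T1.r 5)
[6] T1.load  rd  (counter 6, T1.r 6)
[7] T0.cas  hit  (counter 7, T0.r 6)
[8] T1.cas  miss  (counter 7, T1.r 6)
[9] T1.load  rd  (counter 7, T1.r 7)
[10] T1.cas  hit  (counter 8, T1.r 7)
[11] T1.load  rd  (counter 8, T1.r 8)
[12] T1.cas  hit  (counter 9, T1.r 8)
Mismatch at 8.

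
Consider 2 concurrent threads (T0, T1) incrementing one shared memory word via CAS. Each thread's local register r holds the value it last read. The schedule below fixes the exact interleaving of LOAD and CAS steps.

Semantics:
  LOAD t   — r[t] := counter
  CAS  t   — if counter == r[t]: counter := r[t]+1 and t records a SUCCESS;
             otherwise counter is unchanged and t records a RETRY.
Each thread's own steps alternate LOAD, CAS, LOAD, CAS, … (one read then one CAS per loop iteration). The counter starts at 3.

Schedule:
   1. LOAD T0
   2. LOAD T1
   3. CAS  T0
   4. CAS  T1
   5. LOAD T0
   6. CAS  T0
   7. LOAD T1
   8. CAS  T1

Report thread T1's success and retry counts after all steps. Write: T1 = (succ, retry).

step 1: T0 LOAD ⇒ load; ctr=3 reg=3
step 2: T1 LOAD ⇒ load; ctr=3 reg=3
step 3: T0 CAS ⇒ ok; ctr=4 reg=3
step 4: T1 CAS ⇒ retry; ctr=4 reg=3
step 5: T0 LOAD ⇒ load; ctr=4 reg=4
step 6: T0 CAS ⇒ ok; ctr=5 reg=4
step 7: T1 LOAD ⇒ load; ctr=5 reg=5
step 8: T1 CAS ⇒ ok; ctr=6 reg=5

T1 = (1, 1)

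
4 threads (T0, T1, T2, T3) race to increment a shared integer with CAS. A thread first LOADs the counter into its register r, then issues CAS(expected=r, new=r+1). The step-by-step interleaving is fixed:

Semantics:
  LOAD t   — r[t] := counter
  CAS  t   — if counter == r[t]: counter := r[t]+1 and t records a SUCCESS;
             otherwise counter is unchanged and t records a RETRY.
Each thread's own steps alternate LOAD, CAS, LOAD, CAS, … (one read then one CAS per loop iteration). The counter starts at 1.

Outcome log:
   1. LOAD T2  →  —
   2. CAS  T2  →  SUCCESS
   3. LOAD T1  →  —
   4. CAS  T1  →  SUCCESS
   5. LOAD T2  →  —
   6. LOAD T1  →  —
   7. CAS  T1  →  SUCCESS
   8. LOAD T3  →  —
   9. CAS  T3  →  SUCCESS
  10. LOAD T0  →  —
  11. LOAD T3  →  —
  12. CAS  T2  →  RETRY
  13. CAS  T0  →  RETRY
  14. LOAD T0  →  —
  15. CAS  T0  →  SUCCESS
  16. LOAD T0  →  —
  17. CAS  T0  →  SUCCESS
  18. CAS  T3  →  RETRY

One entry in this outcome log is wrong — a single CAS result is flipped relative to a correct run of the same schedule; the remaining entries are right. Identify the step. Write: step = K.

Correct run:
#1 T2 reads 1
#2 T2 CAS(1→2) writes; counter now 2
#3 T1 reads 2
#4 T1 CAS(2→3) writes; counter now 3
#5 T2 reads 3
#6 T1 reads 3
#7 T1 CAS(3→4) writes; counter now 4
#8 T3 reads 4
#9 T3 CAS(4→5) writes; counter now 5
#10 T0 reads 5
#11 T3 reads 5
#12 T2 CAS(3→4) fails; counter now 5
#13 T0 CAS(5→6) writes; counter now 6
#14 T0 reads 6
#15 T0 CAS(6→7) writes; counter now 7
#16 T0 reads 7
#17 T0 CAS(7→8) writes; counter now 8
#18 T3 CAS(5→6) fails; counter now 8
Log disagrees first at step 13.

step = 13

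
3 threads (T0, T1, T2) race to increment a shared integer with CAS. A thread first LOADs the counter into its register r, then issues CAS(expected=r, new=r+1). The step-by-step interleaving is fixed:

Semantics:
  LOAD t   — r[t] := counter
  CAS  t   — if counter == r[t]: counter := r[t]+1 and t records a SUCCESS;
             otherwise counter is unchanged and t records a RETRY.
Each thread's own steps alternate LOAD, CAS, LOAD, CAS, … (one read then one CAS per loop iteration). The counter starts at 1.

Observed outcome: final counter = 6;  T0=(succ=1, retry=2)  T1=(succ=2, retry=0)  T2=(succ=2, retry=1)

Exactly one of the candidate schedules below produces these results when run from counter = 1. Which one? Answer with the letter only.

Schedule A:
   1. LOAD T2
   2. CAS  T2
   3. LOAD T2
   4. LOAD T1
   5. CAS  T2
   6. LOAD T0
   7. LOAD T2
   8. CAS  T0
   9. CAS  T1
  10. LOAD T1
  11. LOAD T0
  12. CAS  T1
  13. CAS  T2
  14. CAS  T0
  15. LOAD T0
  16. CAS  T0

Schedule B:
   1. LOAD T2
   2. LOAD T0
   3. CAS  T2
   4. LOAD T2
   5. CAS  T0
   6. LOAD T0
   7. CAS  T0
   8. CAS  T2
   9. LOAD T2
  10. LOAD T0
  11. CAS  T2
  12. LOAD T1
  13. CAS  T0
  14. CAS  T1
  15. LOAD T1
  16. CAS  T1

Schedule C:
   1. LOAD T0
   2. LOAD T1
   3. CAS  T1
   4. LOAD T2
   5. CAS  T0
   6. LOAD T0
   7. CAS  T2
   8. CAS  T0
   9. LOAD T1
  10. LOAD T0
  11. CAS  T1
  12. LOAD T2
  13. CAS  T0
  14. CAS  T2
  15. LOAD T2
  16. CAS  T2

Simulating candidate B:
step 1: T2 LOAD ⇒ load; ctr=1 reg=1
step 2: T0 LOAD ⇒ load; ctr=1 reg=1
step 3: T2 CAS ⇒ ok; ctr=2 reg=1
step 4: T2 LOAD ⇒ load; ctr=2 reg=2
step 5: T0 CAS ⇒ retry; ctr=2 reg=1
step 6: T0 LOAD ⇒ load; ctr=2 reg=2
step 7: T0 CAS ⇒ ok; ctr=3 reg=2
step 8: T2 CAS ⇒ retry; ctr=3 reg=2
step 9: T2 LOAD ⇒ load; ctr=3 reg=3
step 10: T0 LOAD ⇒ load; ctr=3 reg=3
step 11: T2 CAS ⇒ ok; ctr=4 reg=3
step 12: T1 LOAD ⇒ load; ctr=4 reg=4
step 13: T0 CAS ⇒ retry; ctr=4 reg=3
step 14: T1 CAS ⇒ ok; ctr=5 reg=4
step 15: T1 LOAD ⇒ load; ctr=5 reg=5
step 16: T1 CAS ⇒ ok; ctr=6 reg=5

B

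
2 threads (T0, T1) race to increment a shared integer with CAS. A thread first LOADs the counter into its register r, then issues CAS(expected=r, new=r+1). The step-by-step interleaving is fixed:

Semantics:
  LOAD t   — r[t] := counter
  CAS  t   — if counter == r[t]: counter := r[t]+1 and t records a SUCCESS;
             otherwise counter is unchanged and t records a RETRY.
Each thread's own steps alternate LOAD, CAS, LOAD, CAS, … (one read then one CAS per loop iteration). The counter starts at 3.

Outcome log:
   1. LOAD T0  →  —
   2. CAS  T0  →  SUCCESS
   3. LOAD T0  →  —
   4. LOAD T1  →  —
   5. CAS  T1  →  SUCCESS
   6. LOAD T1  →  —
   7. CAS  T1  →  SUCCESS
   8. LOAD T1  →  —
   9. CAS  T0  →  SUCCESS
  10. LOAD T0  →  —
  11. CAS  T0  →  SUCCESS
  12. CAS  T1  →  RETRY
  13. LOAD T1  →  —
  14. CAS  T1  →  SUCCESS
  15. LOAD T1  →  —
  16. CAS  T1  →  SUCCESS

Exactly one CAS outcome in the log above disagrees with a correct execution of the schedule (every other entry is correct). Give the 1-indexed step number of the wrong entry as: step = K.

Re-executing:
[1] T0.load  rd  (counter 3, T0.r 3)
[2] T0.cas  hit  (counter 4, T0.r 3)
[3] T0.load  rd  (counter 4, T0.r 4)
[4] T1.load  rd  (counter 4, T1.r 4)
[5] T1.cas  hit  (counter 5, T1.r 4)
[6] T1.load  rd  (counter 5, T1.r 5)
[7] T1.cas  hit  (counter 6, T1.r 5)
[8] T1.load  rd  (counter 6, T1.r 6)
[9] T0.cas  miss  (counter 6, T0.r 4)
[10] T0.load  rd  (counter 6, T0.r 6)
[11] T0.cas  hit  (counter 7, T0.r 6)
[12] T1.cas  miss  (counter 7, T1.r 6)
[13] T1.load  rd  (counter 7, T1.r 7)
[14] T1.cas  hit  (counter 8, T1.r 7)
[15] T1.load  rd  (counter 8, T1.r 8)
[16] T1.cas  hit  (counter 9, T1.r 8)
Log disagrees first at step 9.

step = 9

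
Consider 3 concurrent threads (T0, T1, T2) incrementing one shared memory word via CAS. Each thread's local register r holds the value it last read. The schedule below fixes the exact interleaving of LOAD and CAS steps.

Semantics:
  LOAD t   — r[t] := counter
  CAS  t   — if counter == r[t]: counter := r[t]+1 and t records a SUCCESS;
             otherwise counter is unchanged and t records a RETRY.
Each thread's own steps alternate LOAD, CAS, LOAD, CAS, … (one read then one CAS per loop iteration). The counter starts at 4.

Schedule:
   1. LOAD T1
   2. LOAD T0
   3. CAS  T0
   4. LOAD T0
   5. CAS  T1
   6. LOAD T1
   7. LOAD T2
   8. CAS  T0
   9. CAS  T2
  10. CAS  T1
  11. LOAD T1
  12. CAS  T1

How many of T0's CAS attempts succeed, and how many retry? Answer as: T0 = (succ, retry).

T0 = (2, 0)

1. LOAD T1 → mem=4 r[T1]=4 [LOAD]
2. LOAD T0 → mem=4 r[T0]=4 [LOAD]
3. CAS T0 → mem=5 r[T0]=4 [OK]
4. LOAD T0 → mem=5 r[T0]=5 [LOAD]
5. CAS T1 → mem=5 r[T1]=4 [RETRY]
6. LOAD T1 → mem=5 r[T1]=5 [LOAD]
7. LOAD T2 → mem=5 r[T2]=5 [LOAD]
8. CAS T0 → mem=6 r[T0]=5 [OK]
9. CAS T2 → mem=6 r[T2]=5 [RETRY]
10. CAS T1 → mem=6 r[T1]=5 [RETRY]
11. LOAD T1 → mem=6 r[T1]=6 [LOAD]
12. CAS T1 → mem=7 r[T1]=6 [OK]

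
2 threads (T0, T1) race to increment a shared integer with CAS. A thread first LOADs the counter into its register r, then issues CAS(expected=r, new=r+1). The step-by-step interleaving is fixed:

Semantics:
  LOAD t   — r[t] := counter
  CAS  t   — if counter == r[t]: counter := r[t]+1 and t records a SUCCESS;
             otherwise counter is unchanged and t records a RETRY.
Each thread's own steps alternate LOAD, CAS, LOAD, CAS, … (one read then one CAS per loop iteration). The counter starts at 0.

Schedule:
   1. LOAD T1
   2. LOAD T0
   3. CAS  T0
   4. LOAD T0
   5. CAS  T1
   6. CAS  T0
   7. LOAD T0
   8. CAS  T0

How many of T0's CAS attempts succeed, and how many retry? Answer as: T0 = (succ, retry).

#1 T1 reads 0
#2 T0 reads 0
#3 T0 CAS(0→1) writes; counter now 1
#4 T0 reads 1
#5 T1 CAS(0→1) fails; counter now 1
#6 T0 CAS(1→2) writes; counter now 2
#7 T0 reads 2
#8 T0 CAS(2→3) writes; counter now 3

T0 = (3, 0)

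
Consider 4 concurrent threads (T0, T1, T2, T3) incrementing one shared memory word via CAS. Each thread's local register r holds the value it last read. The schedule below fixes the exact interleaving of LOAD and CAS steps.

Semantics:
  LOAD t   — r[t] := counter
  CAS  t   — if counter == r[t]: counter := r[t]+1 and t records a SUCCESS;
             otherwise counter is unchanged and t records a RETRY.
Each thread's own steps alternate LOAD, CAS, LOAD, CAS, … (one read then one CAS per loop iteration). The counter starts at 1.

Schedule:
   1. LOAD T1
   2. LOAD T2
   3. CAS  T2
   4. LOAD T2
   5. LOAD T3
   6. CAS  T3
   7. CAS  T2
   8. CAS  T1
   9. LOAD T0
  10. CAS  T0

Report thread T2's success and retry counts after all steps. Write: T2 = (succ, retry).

T2 = (1, 1)

T1 LOAD — after: cnt=1, r=1 — load
T2 LOAD — after: cnt=1, r=1 — load
T2 CAS — after: cnt=2, r=1 — ok
T2 LOAD — after: cnt=2, r=2 — load
T3 LOAD — after: cnt=2, r=2 — load
T3 CAS — after: cnt=3, r=2 — ok
T2 CAS — after: cnt=3, r=2 — retry
T1 CAS — after: cnt=3, r=1 — retry
T0 LOAD — after: cnt=3, r=3 — load
T0 CAS — after: cnt=4, r=3 — ok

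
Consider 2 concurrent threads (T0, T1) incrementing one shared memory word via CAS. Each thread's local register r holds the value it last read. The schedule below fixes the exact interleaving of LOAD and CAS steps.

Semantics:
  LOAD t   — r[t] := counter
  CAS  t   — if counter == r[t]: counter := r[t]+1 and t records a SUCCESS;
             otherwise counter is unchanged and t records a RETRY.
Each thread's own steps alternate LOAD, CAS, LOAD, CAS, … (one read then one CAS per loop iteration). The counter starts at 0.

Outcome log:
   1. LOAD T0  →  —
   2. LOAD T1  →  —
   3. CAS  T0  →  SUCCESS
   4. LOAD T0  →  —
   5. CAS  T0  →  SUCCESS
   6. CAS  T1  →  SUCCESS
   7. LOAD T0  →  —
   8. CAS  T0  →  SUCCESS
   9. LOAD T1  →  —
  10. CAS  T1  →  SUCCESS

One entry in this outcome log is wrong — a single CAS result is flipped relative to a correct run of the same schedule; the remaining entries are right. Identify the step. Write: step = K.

step = 6

Re-executing:
   1) LOAD T0:  M=0  r_T0=0
   2) LOAD T1:  M=0  r_T1=0
   3) CAS  T0:  M=1  r_T0=0 ✓
   4) LOAD T0:  M=1  r_T0=1
   5) CAS  T0:  M=2  r_T0=1 ✓
   6) CAS  T1:  M=2  r_T1=0 ✗
   7) LOAD T0:  M=2  r_T0=2
   8) CAS  T0:  M=3  r_T0=2 ✓
   9) LOAD T1:  M=3  r_T1=3
  10) CAS  T1:  M=4  r_T1=3 ✓
Mismatch at 6.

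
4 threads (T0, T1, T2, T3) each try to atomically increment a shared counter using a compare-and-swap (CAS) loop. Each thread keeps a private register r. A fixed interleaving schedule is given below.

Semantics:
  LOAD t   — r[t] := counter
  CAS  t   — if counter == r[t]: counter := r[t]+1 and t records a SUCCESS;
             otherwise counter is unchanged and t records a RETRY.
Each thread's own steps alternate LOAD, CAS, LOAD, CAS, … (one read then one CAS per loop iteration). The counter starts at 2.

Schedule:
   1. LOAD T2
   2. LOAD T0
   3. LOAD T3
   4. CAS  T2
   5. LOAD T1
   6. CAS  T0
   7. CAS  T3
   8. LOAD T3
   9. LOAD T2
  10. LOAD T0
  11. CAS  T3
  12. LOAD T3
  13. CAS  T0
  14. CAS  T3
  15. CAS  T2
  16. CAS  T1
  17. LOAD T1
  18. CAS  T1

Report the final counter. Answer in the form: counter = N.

counter = 6

[1] T2.load  rd  (counter 2, T2.r 2)
[2] T0.load  rd  (counter 2, T0.r 2)
[3] T3.load  rd  (counter 2, T3.r 2)
[4] T2.cas  hit  (counter 3, T2.r 2)
[5] T1.load  rd  (counter 3, T1.r 3)
[6] T0.cas  miss  (counter 3, T0.r 2)
[7] T3.cas  miss  (counter 3, T3.r 2)
[8] T3.load  rd  (counter 3, T3.r 3)
[9] T2.load  rd  (counter 3, T2.r 3)
[10] T0.load  rd  (counter 3, T0.r 3)
[11] T3.cas  hit  (counter 4, T3.r 3)
[12] T3.load  rd  (counter 4, T3.r 4)
[13] T0.cas  miss  (counter 4, T0.r 3)
[14] T3.cas  hit  (counter 5, T3.r 4)
[15] T2.cas  miss  (counter 5, T2.r 3)
[16] T1.cas  miss  (counter 5, T1.r 3)
[17] T1.load  rd  (counter 5, T1.r 5)
[18] T1.cas  hit  (counter 6, T1.r 5)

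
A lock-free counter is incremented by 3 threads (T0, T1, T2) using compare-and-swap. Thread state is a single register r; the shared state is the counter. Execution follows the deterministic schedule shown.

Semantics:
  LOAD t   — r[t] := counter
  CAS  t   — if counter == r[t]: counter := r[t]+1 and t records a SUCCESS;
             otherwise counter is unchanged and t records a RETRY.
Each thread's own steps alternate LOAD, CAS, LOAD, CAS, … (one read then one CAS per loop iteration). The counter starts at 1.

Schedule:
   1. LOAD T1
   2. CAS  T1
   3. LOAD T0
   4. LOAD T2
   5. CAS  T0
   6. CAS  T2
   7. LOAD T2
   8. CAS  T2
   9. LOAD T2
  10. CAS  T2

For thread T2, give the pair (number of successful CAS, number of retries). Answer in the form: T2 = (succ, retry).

#1 T1 reads 1
#2 T1 CAS(1→2) writes; counter now 2
#3 T0 reads 2
#4 T2 reads 2
#5 T0 CAS(2→3) writes; counter now 3
#6 T2 CAS(2→3) fails; counter now 3
#7 T2 reads 3
#8 T2 CAS(3→4) writes; counter now 4
#9 T2 reads 4
#10 T2 CAS(4→5) writes; counter now 5

T2 = (2, 1)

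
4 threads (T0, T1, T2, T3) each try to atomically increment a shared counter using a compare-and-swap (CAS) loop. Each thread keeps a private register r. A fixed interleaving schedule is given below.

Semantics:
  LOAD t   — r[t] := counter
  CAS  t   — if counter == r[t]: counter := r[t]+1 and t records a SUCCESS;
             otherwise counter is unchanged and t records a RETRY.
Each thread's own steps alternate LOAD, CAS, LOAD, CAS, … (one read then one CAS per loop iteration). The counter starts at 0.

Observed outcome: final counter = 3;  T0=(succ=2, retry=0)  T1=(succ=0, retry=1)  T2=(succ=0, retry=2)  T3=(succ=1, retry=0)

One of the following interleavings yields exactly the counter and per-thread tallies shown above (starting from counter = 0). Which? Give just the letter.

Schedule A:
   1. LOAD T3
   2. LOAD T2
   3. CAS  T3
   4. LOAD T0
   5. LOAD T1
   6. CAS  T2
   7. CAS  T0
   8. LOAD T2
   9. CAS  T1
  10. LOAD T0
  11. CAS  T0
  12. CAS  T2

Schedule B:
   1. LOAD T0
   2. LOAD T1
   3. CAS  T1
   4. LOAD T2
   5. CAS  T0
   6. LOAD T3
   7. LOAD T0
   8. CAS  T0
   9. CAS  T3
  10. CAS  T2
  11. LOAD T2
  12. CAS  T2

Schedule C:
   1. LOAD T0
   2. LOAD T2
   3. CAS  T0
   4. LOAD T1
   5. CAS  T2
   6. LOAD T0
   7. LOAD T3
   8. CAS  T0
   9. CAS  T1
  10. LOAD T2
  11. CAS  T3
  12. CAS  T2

Simulating candidate A:
T3 LOAD — after: cnt=0, r=0 — load
T2 LOAD — after: cnt=0, r=0 — load
T3 CAS — after: cnt=1, r=0 — ok
T0 LOAD — after: cnt=1, r=1 — load
T1 LOAD — after: cnt=1, r=1 — load
T2 CAS — after: cnt=1, r=0 — retry
T0 CAS — after: cnt=2, r=1 — ok
T2 LOAD — after: cnt=2, r=2 — load
T1 CAS — after: cnt=2, r=1 — retry
T0 LOAD — after: cnt=2, r=2 — load
T0 CAS — after: cnt=3, r=2 — ok
T2 CAS — after: cnt=3, r=2 — retry

A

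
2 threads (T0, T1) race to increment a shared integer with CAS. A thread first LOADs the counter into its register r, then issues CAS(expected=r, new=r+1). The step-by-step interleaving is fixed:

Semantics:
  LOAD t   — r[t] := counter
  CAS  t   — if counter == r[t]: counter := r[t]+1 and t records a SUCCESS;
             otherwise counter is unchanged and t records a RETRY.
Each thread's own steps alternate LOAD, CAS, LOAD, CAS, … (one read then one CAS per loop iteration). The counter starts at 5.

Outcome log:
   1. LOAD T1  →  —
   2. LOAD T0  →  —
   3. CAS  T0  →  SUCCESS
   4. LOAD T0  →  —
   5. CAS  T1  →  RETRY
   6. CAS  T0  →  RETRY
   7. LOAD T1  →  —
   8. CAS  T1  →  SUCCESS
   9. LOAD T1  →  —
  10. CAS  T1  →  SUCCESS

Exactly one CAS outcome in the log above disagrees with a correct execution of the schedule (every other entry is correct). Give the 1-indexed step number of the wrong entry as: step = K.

step = 6

Correct run:
#1 T1 reads 5
#2 T0 reads 5
#3 T0 CAS(5→6) writes; counter now 6
#4 T0 reads 6
#5 T1 CAS(5→6) fails; counter now 6
#6 T0 CAS(6→7) writes; counter now 7
#7 T1 reads 7
#8 T1 CAS(7→8) writes; counter now 8
#9 T1 reads 8
#10 T1 CAS(8→9) writes; counter now 9
Flip is step 6.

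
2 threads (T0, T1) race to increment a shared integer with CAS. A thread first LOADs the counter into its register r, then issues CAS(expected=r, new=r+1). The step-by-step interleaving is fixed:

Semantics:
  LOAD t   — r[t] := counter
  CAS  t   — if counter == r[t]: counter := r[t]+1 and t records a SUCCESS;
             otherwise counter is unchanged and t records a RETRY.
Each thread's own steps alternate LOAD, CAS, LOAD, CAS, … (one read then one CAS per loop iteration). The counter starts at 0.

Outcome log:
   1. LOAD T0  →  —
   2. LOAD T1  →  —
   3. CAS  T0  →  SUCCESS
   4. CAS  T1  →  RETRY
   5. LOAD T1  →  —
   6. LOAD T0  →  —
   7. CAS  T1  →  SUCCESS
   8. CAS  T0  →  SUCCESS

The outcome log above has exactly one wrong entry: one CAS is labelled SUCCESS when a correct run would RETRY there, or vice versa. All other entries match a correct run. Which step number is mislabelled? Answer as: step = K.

step = 8

Reference trace:
1. LOAD T0 → mem=0 r[T0]=0 [LOAD]
2. LOAD T1 → mem=0 r[T1]=0 [LOAD]
3. CAS T0 → mem=1 r[T0]=0 [OK]
4. CAS T1 → mem=1 r[T1]=0 [RETRY]
5. LOAD T1 → mem=1 r[T1]=1 [LOAD]
6. LOAD T0 → mem=1 r[T0]=1 [LOAD]
7. CAS T1 → mem=2 r[T1]=1 [OK]
8. CAS T0 → mem=2 r[T0]=1 [RETRY]
Mismatch at 8.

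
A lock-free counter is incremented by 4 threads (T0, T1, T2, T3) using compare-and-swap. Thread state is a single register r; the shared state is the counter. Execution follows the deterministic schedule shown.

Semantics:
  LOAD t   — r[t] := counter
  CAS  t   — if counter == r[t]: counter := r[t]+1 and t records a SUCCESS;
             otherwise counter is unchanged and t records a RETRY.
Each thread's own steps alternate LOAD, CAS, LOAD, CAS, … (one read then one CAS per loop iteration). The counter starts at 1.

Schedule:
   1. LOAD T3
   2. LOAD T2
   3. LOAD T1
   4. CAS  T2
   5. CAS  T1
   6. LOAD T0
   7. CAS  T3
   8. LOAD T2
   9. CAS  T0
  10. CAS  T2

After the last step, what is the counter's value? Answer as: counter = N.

counter = 3

   1) LOAD T3:  M=1  r_T3=1
   2) LOAD T2:  M=1  r_T2=1
   3) LOAD T1:  M=1  r_T1=1
   4) CAS  T2:  M=2  r_T2=1 ✓
   5) CAS  T1:  M=2  r_T1=1 ✗
   6) LOAD T0:  M=2  r_T0=2
   7) CAS  T3:  M=2  r_T3=1 ✗
   8) LOAD T2:  M=2  r_T2=2
   9) CAS  T0:  M=3  r_T0=2 ✓
  10) CAS  T2:  M=3  r_T2=2 ✗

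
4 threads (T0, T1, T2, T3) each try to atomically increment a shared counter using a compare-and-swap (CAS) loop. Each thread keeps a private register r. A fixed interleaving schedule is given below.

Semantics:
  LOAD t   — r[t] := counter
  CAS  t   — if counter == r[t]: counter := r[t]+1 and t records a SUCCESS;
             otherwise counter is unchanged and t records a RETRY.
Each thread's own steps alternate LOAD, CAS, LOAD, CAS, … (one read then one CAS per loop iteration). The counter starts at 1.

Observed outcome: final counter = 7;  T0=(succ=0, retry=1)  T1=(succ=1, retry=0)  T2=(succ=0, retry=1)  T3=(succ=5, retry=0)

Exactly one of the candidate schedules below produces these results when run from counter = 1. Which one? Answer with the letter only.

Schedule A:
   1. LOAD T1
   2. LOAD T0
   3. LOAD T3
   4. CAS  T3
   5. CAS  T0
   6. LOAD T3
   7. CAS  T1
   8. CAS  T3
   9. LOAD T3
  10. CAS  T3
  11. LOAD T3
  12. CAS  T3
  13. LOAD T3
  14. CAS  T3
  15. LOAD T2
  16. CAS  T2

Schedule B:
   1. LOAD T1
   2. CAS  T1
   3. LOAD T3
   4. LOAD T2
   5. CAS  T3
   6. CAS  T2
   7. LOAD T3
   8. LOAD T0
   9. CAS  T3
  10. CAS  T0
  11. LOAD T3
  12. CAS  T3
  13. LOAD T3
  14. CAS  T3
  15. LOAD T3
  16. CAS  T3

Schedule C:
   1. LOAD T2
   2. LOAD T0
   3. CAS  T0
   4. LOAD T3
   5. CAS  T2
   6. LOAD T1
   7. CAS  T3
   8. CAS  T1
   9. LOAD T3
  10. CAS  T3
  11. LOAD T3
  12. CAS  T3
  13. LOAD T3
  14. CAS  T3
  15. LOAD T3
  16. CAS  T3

B

Run B:
step 1: T1 LOAD ⇒ load; ctr=1 reg=1
step 2: T1 CAS ⇒ ok; ctr=2 reg=1
step 3: T3 LOAD ⇒ load; ctr=2 reg=2
step 4: T2 LOAD ⇒ load; ctr=2 reg=2
step 5: T3 CAS ⇒ ok; ctr=3 reg=2
step 6: T2 CAS ⇒ retry; ctr=3 reg=2
step 7: T3 LOAD ⇒ load; ctr=3 reg=3
step 8: T0 LOAD ⇒ load; ctr=3 reg=3
step 9: T3 CAS ⇒ ok; ctr=4 reg=3
step 10: T0 CAS ⇒ retry; ctr=4 reg=3
step 11: T3 LOAD ⇒ load; ctr=4 reg=4
step 12: T3 CAS ⇒ ok; ctr=5 reg=4
step 13: T3 LOAD ⇒ load; ctr=5 reg=5
step 14: T3 CAS ⇒ ok; ctr=6 reg=5
step 15: T3 LOAD ⇒ load; ctr=6 reg=6
step 16: T3 CAS ⇒ ok; ctr=7 reg=6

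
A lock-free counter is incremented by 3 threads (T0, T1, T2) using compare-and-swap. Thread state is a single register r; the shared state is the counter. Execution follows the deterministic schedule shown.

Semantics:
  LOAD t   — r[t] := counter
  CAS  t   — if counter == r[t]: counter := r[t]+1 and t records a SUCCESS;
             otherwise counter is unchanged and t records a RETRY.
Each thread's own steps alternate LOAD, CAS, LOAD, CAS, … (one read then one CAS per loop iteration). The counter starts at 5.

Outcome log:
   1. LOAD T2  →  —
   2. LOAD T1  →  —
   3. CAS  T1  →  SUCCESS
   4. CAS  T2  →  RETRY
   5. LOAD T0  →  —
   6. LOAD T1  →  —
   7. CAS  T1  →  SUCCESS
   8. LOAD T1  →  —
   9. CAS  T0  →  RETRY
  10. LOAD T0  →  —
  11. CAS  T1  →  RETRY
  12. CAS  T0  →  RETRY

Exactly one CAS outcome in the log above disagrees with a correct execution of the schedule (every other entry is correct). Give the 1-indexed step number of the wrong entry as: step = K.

step = 11

Re-executing:
1. LOAD T2 → mem=5 r[T2]=5 [LOAD]
2. LOAD T1 → mem=5 r[T1]=5 [LOAD]
3. CAS T1 → mem=6 r[T1]=5 [OK]
4. CAS T2 → mem=6 r[T2]=5 [RETRY]
5. LOAD T0 → mem=6 r[T0]=6 [LOAD]
6. LOAD T1 → mem=6 r[T1]=6 [LOAD]
7. CAS T1 → mem=7 r[T1]=6 [OK]
8. LOAD T1 → mem=7 r[T1]=7 [LOAD]
9. CAS T0 → mem=7 r[T0]=6 [RETRY]
10. LOAD T0 → mem=7 r[T0]=7 [LOAD]
11. CAS T1 → mem=8 r[T1]=7 [OK]
12. CAS T0 → mem=8 r[T0]=7 [RETRY]
Log disagrees first at step 11.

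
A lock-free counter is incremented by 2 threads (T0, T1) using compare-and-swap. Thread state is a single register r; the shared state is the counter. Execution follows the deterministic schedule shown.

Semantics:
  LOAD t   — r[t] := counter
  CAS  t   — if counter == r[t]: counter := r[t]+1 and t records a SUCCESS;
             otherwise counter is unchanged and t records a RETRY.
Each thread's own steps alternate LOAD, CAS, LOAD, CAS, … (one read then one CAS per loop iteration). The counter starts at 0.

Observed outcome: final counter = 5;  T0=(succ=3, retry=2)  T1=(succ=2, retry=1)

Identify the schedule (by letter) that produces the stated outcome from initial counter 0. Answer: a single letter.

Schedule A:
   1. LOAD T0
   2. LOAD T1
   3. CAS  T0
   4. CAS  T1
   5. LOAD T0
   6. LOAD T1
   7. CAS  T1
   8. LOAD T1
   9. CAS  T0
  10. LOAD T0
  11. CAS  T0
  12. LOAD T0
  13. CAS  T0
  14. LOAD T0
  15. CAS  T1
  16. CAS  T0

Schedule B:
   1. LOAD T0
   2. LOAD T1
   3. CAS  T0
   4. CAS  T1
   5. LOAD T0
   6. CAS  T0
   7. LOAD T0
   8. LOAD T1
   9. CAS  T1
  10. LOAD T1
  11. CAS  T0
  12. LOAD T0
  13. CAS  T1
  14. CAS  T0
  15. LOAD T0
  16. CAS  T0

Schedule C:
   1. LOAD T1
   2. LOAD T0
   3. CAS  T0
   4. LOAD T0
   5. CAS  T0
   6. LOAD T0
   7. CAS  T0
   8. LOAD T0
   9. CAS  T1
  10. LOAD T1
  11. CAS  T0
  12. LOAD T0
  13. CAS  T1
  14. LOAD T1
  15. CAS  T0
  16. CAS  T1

B

Run B:
[1] T0.load  rd  (counter 0, T0.r 0)
[2] T1.load  rd  (counter 0, T1.r 0)
[3] T0.cas  hit  (counter 1, T0.r 0)
[4] T1.cas  miss  (counter 1, T1.r 0)
[5] T0.load  rd  (counter 1, T0.r 1)
[6] T0.cas  hit  (counter 2, T0.r 1)
[7] T0.load  rd  (counter 2, T0.r 2)
[8] T1.load  rd  (counter 2, T1.r 2)
[9] T1.cas  hit  (counter 3, T1.r 2)
[10] T1.load  rd  (counter 3, T1.r 3)
[11] T0.cas  miss  (counter 3, T0.r 2)
[12] T0.load  rd  (counter 3, T0.r 3)
[13] T1.cas  hit  (counter 4, T1.r 3)
[14] T0.cas  miss  (counter 4, T0.r 3)
[15] T0.load  rd  (counter 4, T0.r 4)
[16] T0.cas  hit  (counter 5, T0.r 4)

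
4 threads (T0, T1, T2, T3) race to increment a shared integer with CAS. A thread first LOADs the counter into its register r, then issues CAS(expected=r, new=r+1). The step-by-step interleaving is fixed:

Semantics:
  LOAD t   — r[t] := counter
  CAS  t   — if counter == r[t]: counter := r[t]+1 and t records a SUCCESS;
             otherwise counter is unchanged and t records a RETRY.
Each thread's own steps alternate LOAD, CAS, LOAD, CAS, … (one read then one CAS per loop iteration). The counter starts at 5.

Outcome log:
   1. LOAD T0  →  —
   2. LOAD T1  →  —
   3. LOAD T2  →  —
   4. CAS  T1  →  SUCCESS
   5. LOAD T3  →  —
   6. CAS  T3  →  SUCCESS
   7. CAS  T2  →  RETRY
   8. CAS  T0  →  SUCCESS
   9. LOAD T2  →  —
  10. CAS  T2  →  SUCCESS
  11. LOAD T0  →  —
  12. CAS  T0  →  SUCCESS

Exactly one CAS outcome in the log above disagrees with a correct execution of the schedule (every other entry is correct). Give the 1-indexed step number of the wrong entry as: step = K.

Re-executing:
T0 LOAD — after: cnt=5, r=5 — load
T1 LOAD — after: cnt=5, r=5 — load
T2 LOAD — after: cnt=5, r=5 — load
T1 CAS — after: cnt=6, r=5 — ok
T3 LOAD — after: cnt=6, r=6 — load
T3 CAS — after: cnt=7, r=6 — ok
T2 CAS — after: cnt=7, r=5 — retry
T0 CAS — after: cnt=7, r=5 — retry
T2 LOAD — after: cnt=7, r=7 — load
T2 CAS — after: cnt=8, r=7 — ok
T0 LOAD — after: cnt=8, r=8 — load
T0 CAS — after: cnt=9, r=8 — ok
Mismatch at 8.

step = 8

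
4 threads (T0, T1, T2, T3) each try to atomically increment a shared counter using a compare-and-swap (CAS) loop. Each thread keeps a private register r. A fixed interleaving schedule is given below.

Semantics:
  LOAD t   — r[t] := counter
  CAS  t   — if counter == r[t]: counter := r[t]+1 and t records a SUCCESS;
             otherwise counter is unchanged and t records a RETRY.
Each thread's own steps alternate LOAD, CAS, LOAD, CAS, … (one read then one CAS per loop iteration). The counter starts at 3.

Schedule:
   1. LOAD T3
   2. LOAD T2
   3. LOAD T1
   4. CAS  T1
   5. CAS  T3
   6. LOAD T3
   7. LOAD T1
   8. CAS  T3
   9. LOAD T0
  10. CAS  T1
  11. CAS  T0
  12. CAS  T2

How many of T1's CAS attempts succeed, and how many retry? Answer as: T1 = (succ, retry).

T1 = (1, 1)

   1) LOAD T3:  M=3  r_T3=3
   2) LOAD T2:  M=3  r_T2=3
   3) LOAD T1:  M=3  r_T1=3
   4) CAS  T1:  M=4  r_T1=3 ✓
   5) CAS  T3:  M=4  r_T3=3 ✗
   6) LOAD T3:  M=4  r_T3=4
   7) LOAD T1:  M=4  r_T1=4
   8) CAS  T3:  M=5  r_T3=4 ✓
   9) LOAD T0:  M=5  r_T0=5
  10) CAS  T1:  M=5  r_T1=4 ✗
  11) CAS  T0:  M=6  r_T0=5 ✓
  12) CAS  T2:  M=6  r_T2=3 ✗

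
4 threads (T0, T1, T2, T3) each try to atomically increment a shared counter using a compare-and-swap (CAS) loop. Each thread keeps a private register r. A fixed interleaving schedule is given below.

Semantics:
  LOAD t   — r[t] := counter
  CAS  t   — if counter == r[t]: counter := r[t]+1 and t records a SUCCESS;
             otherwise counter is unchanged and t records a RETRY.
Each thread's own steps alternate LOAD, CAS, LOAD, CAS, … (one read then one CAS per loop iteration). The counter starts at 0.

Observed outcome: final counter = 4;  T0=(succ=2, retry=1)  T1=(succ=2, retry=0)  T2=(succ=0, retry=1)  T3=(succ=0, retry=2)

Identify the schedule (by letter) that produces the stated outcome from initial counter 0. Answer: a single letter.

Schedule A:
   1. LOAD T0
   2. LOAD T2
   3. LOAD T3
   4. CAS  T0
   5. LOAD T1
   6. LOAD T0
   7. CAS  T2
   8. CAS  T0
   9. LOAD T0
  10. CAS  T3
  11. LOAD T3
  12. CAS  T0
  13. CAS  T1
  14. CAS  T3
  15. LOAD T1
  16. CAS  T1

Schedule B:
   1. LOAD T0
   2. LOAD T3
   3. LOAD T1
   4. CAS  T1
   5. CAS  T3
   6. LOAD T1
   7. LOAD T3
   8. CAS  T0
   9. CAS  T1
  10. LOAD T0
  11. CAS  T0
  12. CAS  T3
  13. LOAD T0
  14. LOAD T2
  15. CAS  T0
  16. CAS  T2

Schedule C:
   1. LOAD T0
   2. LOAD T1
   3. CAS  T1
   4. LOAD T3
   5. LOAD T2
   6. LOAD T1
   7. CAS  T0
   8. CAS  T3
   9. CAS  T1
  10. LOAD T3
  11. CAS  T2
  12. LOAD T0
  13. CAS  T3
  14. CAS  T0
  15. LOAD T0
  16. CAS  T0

B

Run B:
[1] T0.load  rd  (counter 0, T0.r 0)
[2] T3.load  rd  (counter 0, T3.r 0)
[3] T1.load  rd  (counter 0, T1.r 0)
[4] T1.cas  hit  (counter 1, T1.r 0)
[5] T3.cas  miss  (counter 1, T3.r 0)
[6] T1.load  rd  (counter 1, T1.r 1)
[7] T3.load  rd  (counter 1, T3.r 1)
[8] T0.cas  miss  (counter 1, T0.r 0)
[9] T1.cas  hit  (counter 2, T1.r 1)
[10] T0.load  rd  (counter 2, T0.r 2)
[11] T0.cas  hit  (counter 3, T0.r 2)
[12] T3.cas  miss  (counter 3, T3.r 1)
[13] T0.load  rd  (counter 3, T0.r 3)
[14] T2.load  rd  (counter 3, T2.r 3)
[15] T0.cas  hit  (counter 4, T0.r 3)
[16] T2.cas  miss  (counter 4, T2.r 3)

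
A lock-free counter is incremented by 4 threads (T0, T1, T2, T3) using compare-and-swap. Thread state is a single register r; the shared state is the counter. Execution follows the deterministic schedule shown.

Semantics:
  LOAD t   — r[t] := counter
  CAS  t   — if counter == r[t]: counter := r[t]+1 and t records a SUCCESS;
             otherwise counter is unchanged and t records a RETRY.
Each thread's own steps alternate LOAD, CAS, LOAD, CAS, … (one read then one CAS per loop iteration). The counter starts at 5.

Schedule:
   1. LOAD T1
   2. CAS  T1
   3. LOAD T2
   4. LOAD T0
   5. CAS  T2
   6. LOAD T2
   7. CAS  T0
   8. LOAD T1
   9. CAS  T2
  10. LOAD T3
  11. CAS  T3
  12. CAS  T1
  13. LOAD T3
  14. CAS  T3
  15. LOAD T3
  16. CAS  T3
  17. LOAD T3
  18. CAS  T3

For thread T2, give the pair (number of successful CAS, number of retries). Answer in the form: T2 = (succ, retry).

   1) LOAD T1:  M=5  r_T1=5
   2) CAS  T1:  M=6  r_T1=5 ✓
   3) LOAD T2:  M=6  r_T2=6
   4) LOAD T0:  M=6  r_T0=6
   5) CAS  T2:  M=7  r_T2=6 ✓
   6) LOAD T2:  M=7  r_T2=7
   7) CAS  T0:  M=7  r_T0=6 ✗
   8) LOAD T1:  M=7  r_T1=7
   9) CAS  T2:  M=8  r_T2=7 ✓
  10) LOAD T3:  M=8  r_T3=8
  11) CAS  T3:  M=9  r_T3=8 ✓
  12) CAS  T1:  M=9  r_T1=7 ✗
  13) LOAD T3:  M=9  r_T3=9
  14) CAS  T3:  M=10  r_T3=9 ✓
  15) LOAD T3:  M=10  r_T3=10
  16) CAS  T3:  M=11  r_T3=10 ✓
  17) LOAD T3:  M=11  r_T3=11
  18) CAS  T3:  M=12  r_T3=11 ✓

T2 = (2, 0)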